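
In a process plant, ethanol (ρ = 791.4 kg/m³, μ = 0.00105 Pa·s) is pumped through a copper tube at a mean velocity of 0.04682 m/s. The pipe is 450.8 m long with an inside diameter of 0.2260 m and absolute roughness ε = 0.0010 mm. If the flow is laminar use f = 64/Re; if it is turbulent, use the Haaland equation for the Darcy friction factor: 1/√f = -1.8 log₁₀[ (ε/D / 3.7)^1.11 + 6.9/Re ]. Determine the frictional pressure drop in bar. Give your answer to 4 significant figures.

ΔP ≈ 5.693×10^-4 bar

Reynolds number Re = ρVD/μ = 791.4 · 0.04682 · 0.226 / 0.00105 = 7975.
Re > 4000 → turbulent. Relative roughness ε/D = 1e-06/0.226 = 4.42e-06. Haaland: 1/√f = -1.8 log₁₀[(4.42e-06/3.7)^1.11 + 6.9/7975] = -1.8 log₁₀[2.67e-07 + 0.000865] = 5.513, so f = 0.0329.
Darcy-Weisbach: ΔP = f(L/D)(ρV²/2) = 0.0329·(450.8/0.226)·(791.4·0.04682²/2) = 0.0329·1995·0.8674 = 56.93 Pa.
ΔP = 56.93 Pa = 5.693×10^-4 bar.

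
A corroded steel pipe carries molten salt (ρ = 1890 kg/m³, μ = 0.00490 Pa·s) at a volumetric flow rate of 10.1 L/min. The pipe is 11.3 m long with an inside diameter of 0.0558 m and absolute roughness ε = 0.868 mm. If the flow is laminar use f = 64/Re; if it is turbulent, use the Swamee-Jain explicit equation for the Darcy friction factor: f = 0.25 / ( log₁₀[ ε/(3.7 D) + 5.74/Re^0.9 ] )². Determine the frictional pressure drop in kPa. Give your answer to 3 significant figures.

ΔP ≈ 0.0392 kPa

Q = 10.1 L/min = 10.1/60000 = 0.0001683 m³/s.
Cross-sectional area A = πD²/4 = π(0.0558)²/4 = 0.002445 m²; mean velocity V = Q/A = 0.0001683/0.002445 = 0.06884 m/s.
Reynolds number Re = ρVD/μ = 1890 · 0.06884 · 0.0558 / 0.0049 = 1482.
Re < 2300 → laminar flow, so f = 64/Re = 64/1482 = 0.0432 (the turbulent correlation is not needed).
Darcy-Weisbach: ΔP = f(L/D)(ρV²/2) = 0.0432·(11.3/0.0558)·(1890·0.06884²/2) = 0.0432·202.5·4.478 = 39.17 Pa.
ΔP = 39.17 Pa = 0.0392 kPa.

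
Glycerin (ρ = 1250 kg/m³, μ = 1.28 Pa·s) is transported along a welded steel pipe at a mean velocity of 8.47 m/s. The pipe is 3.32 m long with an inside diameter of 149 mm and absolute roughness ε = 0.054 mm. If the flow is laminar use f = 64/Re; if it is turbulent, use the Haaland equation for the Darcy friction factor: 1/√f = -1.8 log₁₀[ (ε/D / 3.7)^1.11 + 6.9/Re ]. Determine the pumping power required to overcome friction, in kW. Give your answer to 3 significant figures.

P ≈ 7.66 kW

Reynolds number Re = ρVD/μ = 1250 · 8.47 · 0.149 / 1.28 = 1232.
Re < 2300 → laminar flow, so f = 64/Re = 64/1232 = 0.05193 (the turbulent correlation is not needed).
Darcy-Weisbach: ΔP = f(L/D)(ρV²/2) = 0.05193·(3.32/0.149)·(1250·8.47²/2) = 0.05193·22.28·4.484e+04 = 5.188e+04 Pa.
Q = V·A = 8.47·0.01744 = 0.1477 m³/s.
Pumping power P = QΔP = 0.1477·5.188e+04 = 7662 W = 7.66 kW.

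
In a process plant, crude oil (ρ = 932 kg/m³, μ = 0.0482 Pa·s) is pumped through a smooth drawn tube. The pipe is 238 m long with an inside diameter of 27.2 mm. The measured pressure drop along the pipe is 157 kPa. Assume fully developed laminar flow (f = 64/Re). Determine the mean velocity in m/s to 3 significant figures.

For laminar flow, f = 64/Re with Re = ρVD/μ, so Darcy-Weisbach reduces to ΔP = 32μLV/D². Solving for V: V = ΔP·D²/(32μL) = 1.57e+05·(0.0272)²/(32·0.0482·238) = 0.3164 m/s.
Check: Re = ρVD/μ = 932·0.3164·0.0272/0.0482 = 166.4 < 2300, so the laminar assumption holds.

V ≈ 0.316 m/s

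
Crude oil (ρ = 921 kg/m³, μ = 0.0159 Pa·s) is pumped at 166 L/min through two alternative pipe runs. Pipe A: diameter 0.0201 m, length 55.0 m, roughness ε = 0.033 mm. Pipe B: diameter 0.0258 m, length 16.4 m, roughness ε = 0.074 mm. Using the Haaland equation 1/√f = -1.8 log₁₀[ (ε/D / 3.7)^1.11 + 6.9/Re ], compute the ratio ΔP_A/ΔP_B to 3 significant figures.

Pipe A: V = Q/A = 0.002767/0.0003173 = 8.719 m/s; Re = 1.015e+04; ε/D = 0.00164; Haaland → f = 0.03295; ΔP_A = f(L/D)(ρV²/2) = 3.156e+06 Pa.
Pipe B: V = Q/A = 0.002767/0.0005228 = 5.292 m/s; Re = 7909; ε/D = 0.00287; Haaland → f = 0.0364; ΔP_B = f(L/D)(ρV²/2) = 2.984e+05 Pa.
ΔP_A/ΔP_B = 3.156e+06/2.984e+05 = 10.6.

ΔP_A/ΔP_B ≈ 10.6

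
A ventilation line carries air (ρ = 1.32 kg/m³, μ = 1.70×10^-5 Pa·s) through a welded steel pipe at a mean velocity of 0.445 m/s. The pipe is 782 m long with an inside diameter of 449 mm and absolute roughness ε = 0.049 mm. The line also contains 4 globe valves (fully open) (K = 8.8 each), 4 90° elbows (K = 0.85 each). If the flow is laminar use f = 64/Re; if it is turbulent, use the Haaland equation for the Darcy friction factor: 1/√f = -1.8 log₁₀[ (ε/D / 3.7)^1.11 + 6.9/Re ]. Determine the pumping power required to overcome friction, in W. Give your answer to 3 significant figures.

Reynolds number Re = ρVD/μ = 1.32 · 0.445 · 0.449 / 1.7e-05 = 1.551e+04.
Re > 4000 → turbulent. Relative roughness ε/D = 4.9e-05/0.449 = 0.000109. Haaland: 1/√f = -1.8 log₁₀[(0.000109/3.7)^1.11 + 6.9/1.551e+04] = -1.8 log₁₀[9.36e-06 + 0.000445] = 6.017, so f = 0.02762.
Total minor-loss coefficient ΣK = 4·8.8 + 4·0.85 = 38.6.
ΔP = [f·L/D + ΣK]·(ρV²/2) = [0.02762·782/0.449 + 38.6]·(1.32·0.445²/2) = [48.1 + 38.6]·0.1307 = 11.33 Pa.
Q = V·A = 0.445·0.1583 = 0.07046 m³/s.
Pumping power P = QΔP = 0.07046·11.33 = 0.7985 W = 0.798 W.

P ≈ 0.798 W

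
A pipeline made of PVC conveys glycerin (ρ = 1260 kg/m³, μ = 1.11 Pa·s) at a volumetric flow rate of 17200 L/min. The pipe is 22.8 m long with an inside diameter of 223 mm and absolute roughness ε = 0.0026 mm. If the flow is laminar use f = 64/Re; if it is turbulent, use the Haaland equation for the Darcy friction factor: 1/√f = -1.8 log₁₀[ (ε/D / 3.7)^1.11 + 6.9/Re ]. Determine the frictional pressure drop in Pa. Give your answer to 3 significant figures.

ΔP ≈ 120000 Pa

Q = 17200 L/min = 17200/60000 = 0.2867 m³/s.
Cross-sectional area A = πD²/4 = π(0.223)²/4 = 0.03906 m²; mean velocity V = Q/A = 0.2867/0.03906 = 7.34 m/s.
Reynolds number Re = ρVD/μ = 1260 · 7.34 · 0.223 / 1.11 = 1858.
Re < 2300 → laminar flow, so f = 64/Re = 64/1858 = 0.03445 (the turbulent correlation is not needed).
Darcy-Weisbach: ΔP = f(L/D)(ρV²/2) = 0.03445·(22.8/0.223)·(1260·7.34²/2) = 0.03445·102.2·3.394e+04 = 1.195e+05 Pa.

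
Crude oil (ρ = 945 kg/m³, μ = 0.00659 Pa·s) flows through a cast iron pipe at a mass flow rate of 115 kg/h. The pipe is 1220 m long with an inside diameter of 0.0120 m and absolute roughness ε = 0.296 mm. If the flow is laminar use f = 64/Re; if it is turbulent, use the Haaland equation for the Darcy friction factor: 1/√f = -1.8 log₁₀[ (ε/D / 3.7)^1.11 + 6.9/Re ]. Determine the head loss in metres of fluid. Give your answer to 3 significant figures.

h_f ≈ 57.6 m

ṁ = 115 kg/h = 115/3600 = 0.03194 kg/s.
A = πD²/4 = π(0.012)²/4 = 0.0001131 m²; mean velocity V = ṁ/(ρA) = 0.03194/(945 · 0.0001131) = 0.2989 m/s.
Reynolds number Re = ρVD/μ = 945 · 0.2989 · 0.012 / 0.00659 = 514.3.
Re < 2300 → laminar flow, so f = 64/Re = 64/514.3 = 0.1244 (the turbulent correlation is not needed).
Darcy-Weisbach: ΔP = f(L/D)(ρV²/2) = 0.1244·(1220/0.012)·(945·0.2989²/2) = 0.1244·1.017e+05·42.21 = 5.34e+05 Pa.
Head loss h_f = ΔP/(ρg) = 5.34e+05/(945·9.81) = 57.6 m.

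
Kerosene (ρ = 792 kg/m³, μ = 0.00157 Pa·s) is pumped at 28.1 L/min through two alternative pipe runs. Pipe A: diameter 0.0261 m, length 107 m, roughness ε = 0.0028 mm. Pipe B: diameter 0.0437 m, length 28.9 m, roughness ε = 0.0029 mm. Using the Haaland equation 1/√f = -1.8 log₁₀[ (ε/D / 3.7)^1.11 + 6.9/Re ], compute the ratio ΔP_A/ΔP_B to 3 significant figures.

Pipe A: V = Q/A = 0.0004683/0.000535 = 0.8754 m/s; Re = 1.153e+04; ε/D = 0.000107; Haaland → f = 0.02984; ΔP_A = f(L/D)(ρV²/2) = 3.712e+04 Pa.
Pipe B: V = Q/A = 0.0004683/0.0015 = 0.3122 m/s; Re = 6883; ε/D = 6.64e-05; Haaland → f = 0.03437; ΔP_B = f(L/D)(ρV²/2) = 877.6 Pa.
ΔP_A/ΔP_B = 3.712e+04/877.6 = 42.3.

ΔP_A/ΔP_B ≈ 42.3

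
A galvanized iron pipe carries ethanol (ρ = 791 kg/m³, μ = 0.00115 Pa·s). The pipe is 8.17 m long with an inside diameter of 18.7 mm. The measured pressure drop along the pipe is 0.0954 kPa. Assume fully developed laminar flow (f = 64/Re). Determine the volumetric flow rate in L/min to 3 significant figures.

Q ≈ 1.83 L/min

For laminar flow, f = 64/Re with Re = ρVD/μ, so Darcy-Weisbach reduces to ΔP = 32μLV/D². Solving for V: V = ΔP·D²/(32μL) = 95.4·(0.0187)²/(32·0.00115·8.17) = 0.111 m/s.
Check: Re = ρVD/μ = 791·0.111·0.0187/0.00115 = 1427 < 2300, so the laminar assumption holds.
Q = V·A = 0.111·(π/4·0.0187²) = 3.047e-05 m³/s = 1.83 L/min.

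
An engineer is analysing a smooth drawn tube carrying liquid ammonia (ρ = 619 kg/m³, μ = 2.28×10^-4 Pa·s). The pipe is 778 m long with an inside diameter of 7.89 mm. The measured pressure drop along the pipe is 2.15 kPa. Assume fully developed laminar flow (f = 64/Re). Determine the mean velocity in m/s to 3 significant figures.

V ≈ 0.0236 m/s

For laminar flow, f = 64/Re with Re = ρVD/μ, so Darcy-Weisbach reduces to ΔP = 32μLV/D². Solving for V: V = ΔP·D²/(32μL) = 2150·(0.00789)²/(32·0.000228·778) = 0.02358 m/s.
Check: Re = ρVD/μ = 619·0.02358·0.00789/0.000228 = 505.1 < 2300, so the laminar assumption holds.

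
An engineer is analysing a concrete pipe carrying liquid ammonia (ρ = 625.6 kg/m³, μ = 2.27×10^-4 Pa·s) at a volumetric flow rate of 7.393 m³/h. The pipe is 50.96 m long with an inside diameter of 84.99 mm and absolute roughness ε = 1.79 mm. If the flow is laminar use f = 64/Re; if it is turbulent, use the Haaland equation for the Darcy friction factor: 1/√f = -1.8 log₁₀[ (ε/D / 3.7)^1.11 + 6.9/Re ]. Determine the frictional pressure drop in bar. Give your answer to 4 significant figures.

Q = 7.393 m³/h = 7.393/3600 = 0.002054 m³/s.
Cross-sectional area A = πD²/4 = π(0.08499)²/4 = 0.005673 m²; mean velocity V = Q/A = 0.002054/0.005673 = 0.362 m/s.
Reynolds number Re = ρVD/μ = 625.6 · 0.362 · 0.08499 / 0.000227 = 8.479e+04.
Re > 4000 → turbulent. Relative roughness ε/D = 0.00179/0.08499 = 0.0211. Haaland: 1/√f = -1.8 log₁₀[(0.0211/3.7)^1.11 + 6.9/8.479e+04] = -1.8 log₁₀[0.00322 + 8.14e-05] = 4.465, so f = 0.05015.
Darcy-Weisbach: ΔP = f(L/D)(ρV²/2) = 0.05015·(50.96/0.08499)·(625.6·0.362²/2) = 0.05015·599.6·40.99 = 1232 Pa.
ΔP = 1232 Pa = 0.01232 bar.

ΔP ≈ 0.01232 bar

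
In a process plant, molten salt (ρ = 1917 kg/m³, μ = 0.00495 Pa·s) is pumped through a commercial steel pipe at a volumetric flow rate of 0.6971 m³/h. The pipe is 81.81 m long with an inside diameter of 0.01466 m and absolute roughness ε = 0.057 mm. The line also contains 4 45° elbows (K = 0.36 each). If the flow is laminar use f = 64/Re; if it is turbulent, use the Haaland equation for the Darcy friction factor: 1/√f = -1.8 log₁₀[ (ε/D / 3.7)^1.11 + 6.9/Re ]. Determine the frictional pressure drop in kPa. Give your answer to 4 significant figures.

ΔP ≈ 277.2 kPa

Q = 0.6971 m³/h = 0.6971/3600 = 0.0001936 m³/s.
Cross-sectional area A = πD²/4 = π(0.01466)²/4 = 0.0001688 m²; mean velocity V = Q/A = 0.0001936/0.0001688 = 1.147 m/s.
Reynolds number Re = ρVD/μ = 1917 · 1.147 · 0.01466 / 0.00495 = 6513.
Re > 4000 → turbulent. Relative roughness ε/D = 5.7e-05/0.01466 = 0.00389. Haaland: 1/√f = -1.8 log₁₀[(0.00389/3.7)^1.11 + 6.9/6513] = -1.8 log₁₀[0.000494 + 0.00106] = 5.056, so f = 0.03913.
Total minor-loss coefficient ΣK = 4·0.36 = 1.44.
ΔP = [f·L/D + ΣK]·(ρV²/2) = [0.03913·81.81/0.01466 + 1.44]·(1917·1.147²/2) = [218.3 + 1.44]·1261 = 2.772e+05 Pa.
ΔP = 2.772e+05 Pa = 277.2 kPa.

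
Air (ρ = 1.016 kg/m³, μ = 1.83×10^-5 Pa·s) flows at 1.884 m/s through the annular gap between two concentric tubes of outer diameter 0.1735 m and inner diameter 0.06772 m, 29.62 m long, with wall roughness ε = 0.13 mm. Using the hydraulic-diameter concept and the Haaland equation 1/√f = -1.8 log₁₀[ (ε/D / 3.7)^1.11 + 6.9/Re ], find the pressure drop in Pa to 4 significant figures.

ΔP ≈ 16.02 Pa

Hydraulic diameter D_h = 4A/P = D_o - D_i = 0.1735 - 0.06772 = 0.1058 m.
Re = ρVD_h/μ = 1.016·1.884·0.1058/1.83e-05 = 1.106e+04.
ε/D_h = 0.00013/0.1058 = 0.00123; Haaland gives 1/√f = -1.8 log₁₀[0.000138+0.000624] = 5.613, so f = 0.03174.
ΔP = f(L/D_h)(ρV²/2) = 0.03174·29.62/0.1058·1.803 = 16.02 Pa.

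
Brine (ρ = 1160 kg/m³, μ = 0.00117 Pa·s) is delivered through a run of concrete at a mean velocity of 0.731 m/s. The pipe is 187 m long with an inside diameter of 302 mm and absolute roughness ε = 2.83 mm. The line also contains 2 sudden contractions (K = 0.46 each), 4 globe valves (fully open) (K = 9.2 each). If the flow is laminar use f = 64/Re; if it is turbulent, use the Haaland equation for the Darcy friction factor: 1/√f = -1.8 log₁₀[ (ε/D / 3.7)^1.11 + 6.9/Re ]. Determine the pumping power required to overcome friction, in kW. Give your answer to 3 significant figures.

P ≈ 0.988 kW

Reynolds number Re = ρVD/μ = 1160 · 0.731 · 0.302 / 0.00117 = 2.189e+05.
Re > 4000 → turbulent. Relative roughness ε/D = 0.00283/0.302 = 0.00937. Haaland: 1/√f = -1.8 log₁₀[(0.00937/3.7)^1.11 + 6.9/2.189e+05] = -1.8 log₁₀[0.00131 + 3.15e-05] = 5.169, so f = 0.03743.
Total minor-loss coefficient ΣK = 2·0.46 + 4·9.2 = 37.7.
ΔP = [f·L/D + ΣK]·(ρV²/2) = [0.03743·187/0.302 + 37.7]·(1160·0.731²/2) = [23.17 + 37.7]·309.9 = 1.887e+04 Pa.
Q = V·A = 0.731·0.07163 = 0.05236 m³/s.
Pumping power P = QΔP = 0.05236·1.887e+04 = 988.2 W = 0.988 kW.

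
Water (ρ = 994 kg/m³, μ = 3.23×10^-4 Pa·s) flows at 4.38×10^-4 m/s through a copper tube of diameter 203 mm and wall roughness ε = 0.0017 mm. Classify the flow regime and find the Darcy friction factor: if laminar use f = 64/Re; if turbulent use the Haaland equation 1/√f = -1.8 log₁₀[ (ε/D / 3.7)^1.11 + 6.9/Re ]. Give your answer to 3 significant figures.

f ≈ 0.234

Re = ρVD/μ = 994·0.000438·0.203/0.000323 = 273.6.
Re < 2300 → laminar, so f = 64/Re = 0.2339 (roughness is irrelevant in laminar flow).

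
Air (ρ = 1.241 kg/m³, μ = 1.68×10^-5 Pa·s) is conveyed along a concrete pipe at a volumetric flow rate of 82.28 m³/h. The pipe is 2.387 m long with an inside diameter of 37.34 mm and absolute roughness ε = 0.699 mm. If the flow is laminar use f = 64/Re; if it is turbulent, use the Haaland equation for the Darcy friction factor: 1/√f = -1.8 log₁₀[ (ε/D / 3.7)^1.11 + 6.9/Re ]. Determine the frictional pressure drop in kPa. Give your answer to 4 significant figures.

Q = 82.28 m³/h = 82.28/3600 = 0.02286 m³/s.
Cross-sectional area A = πD²/4 = π(0.03734)²/4 = 0.001095 m²; mean velocity V = Q/A = 0.02286/0.001095 = 20.87 m/s.
Reynolds number Re = ρVD/μ = 1.241 · 20.87 · 0.03734 / 1.68e-05 = 5.757e+04.
Re > 4000 → turbulent. Relative roughness ε/D = 0.000699/0.03734 = 0.0187. Haaland: 1/√f = -1.8 log₁₀[(0.0187/3.7)^1.11 + 6.9/5.757e+04] = -1.8 log₁₀[0.00283 + 0.00012] = 4.555, so f = 0.0482.
Darcy-Weisbach: ΔP = f(L/D)(ρV²/2) = 0.0482·(2.387/0.03734)·(1.241·20.87²/2) = 0.0482·63.93·270.3 = 832.9 Pa.
ΔP = 832.9 Pa = 0.8329 kPa.

ΔP ≈ 0.8329 kPa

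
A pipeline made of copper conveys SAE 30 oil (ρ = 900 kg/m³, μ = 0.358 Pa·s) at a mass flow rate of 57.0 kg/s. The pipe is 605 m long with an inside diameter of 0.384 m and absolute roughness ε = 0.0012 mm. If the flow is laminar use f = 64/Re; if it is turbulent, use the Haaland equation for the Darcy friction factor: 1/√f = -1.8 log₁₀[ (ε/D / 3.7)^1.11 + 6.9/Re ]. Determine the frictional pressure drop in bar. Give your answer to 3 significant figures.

A = πD²/4 = π(0.384)²/4 = 0.1158 m²; mean velocity V = ṁ/(ρA) = 57/(900 · 0.1158) = 0.5469 m/s.
Reynolds number Re = ρVD/μ = 900 · 0.5469 · 0.384 / 0.358 = 527.9.
Re < 2300 → laminar flow, so f = 64/Re = 64/527.9 = 0.1212 (the turbulent correlation is not needed).
Darcy-Weisbach: ΔP = f(L/D)(ρV²/2) = 0.1212·(605/0.384)·(900·0.5469²/2) = 0.1212·1576·134.6 = 2.57e+04 Pa.
ΔP = 2.57e+04 Pa = 0.257 bar.

ΔP ≈ 0.257 bar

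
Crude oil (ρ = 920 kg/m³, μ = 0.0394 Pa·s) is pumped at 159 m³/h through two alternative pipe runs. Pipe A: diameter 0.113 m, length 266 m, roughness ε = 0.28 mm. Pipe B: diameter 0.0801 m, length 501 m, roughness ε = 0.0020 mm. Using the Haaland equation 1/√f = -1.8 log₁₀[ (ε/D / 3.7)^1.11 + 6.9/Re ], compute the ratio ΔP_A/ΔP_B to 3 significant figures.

Pipe A: V = Q/A = 0.04417/0.01003 = 4.404 m/s; Re = 1.162e+04; ε/D = 0.00248; Haaland → f = 0.0332; ΔP_A = f(L/D)(ρV²/2) = 6.973e+05 Pa.
Pipe B: V = Q/A = 0.04417/0.005039 = 8.765 m/s; Re = 1.639e+04; ε/D = 2.5e-05; Haaland → f = 0.02711; ΔP_B = f(L/D)(ρV²/2) = 5.993e+06 Pa.
ΔP_A/ΔP_B = 6.973e+05/5.993e+06 = 0.116.

ΔP_A/ΔP_B ≈ 0.116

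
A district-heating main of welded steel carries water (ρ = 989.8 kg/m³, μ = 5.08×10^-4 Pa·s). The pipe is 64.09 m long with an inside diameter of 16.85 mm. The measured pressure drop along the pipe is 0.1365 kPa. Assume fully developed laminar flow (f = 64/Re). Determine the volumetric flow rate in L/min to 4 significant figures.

Q ≈ 0.4977 L/min

For laminar flow, f = 64/Re with Re = ρVD/μ, so Darcy-Weisbach reduces to ΔP = 32μLV/D². Solving for V: V = ΔP·D²/(32μL) = 136.5·(0.01685)²/(32·0.000508·64.09) = 0.0372 m/s.
Check: Re = ρVD/μ = 989.8·0.0372·0.01685/0.000508 = 1221 < 2300, so the laminar assumption holds.
Q = V·A = 0.0372·(π/4·0.01685²) = 8.295e-06 m³/s = 0.4977 L/min.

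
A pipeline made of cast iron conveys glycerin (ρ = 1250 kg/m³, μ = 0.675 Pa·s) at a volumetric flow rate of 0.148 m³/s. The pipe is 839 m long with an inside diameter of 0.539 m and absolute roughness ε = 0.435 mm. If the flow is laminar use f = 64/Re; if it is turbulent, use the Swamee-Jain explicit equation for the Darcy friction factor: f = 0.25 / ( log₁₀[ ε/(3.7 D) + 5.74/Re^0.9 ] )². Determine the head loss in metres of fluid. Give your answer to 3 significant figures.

Cross-sectional area A = πD²/4 = π(0.539)²/4 = 0.2282 m²; mean velocity V = Q/A = 0.148/0.2282 = 0.6486 m/s.
Reynolds number Re = ρVD/μ = 1250 · 0.6486 · 0.539 / 0.675 = 647.4.
Re < 2300 → laminar flow, so f = 64/Re = 64/647.4 = 0.09885 (the turbulent correlation is not needed).
Darcy-Weisbach: ΔP = f(L/D)(ρV²/2) = 0.09885·(839/0.539)·(1250·0.6486²/2) = 0.09885·1557·262.9 = 4.046e+04 Pa.
Head loss h_f = ΔP/(ρg) = 4.046e+04/(1250·9.81) = 3.30 m.

h_f ≈ 3.30 m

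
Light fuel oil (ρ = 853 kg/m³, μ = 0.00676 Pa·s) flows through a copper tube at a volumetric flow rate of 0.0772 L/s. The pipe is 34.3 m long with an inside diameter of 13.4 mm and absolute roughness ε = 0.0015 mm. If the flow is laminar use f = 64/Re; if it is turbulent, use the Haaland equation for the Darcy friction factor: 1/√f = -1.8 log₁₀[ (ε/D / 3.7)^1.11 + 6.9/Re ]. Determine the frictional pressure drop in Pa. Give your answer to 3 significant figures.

ΔP ≈ 22600 Pa

Q = 0.0772 L/s = 0.0772/1000 = 7.72e-05 m³/s.
Cross-sectional area A = πD²/4 = π(0.0134)²/4 = 0.000141 m²; mean velocity V = Q/A = 7.72e-05/0.000141 = 0.5474 m/s.
Reynolds number Re = ρVD/μ = 853 · 0.5474 · 0.0134 / 0.00676 = 925.6.
Re < 2300 → laminar flow, so f = 64/Re = 64/925.6 = 0.06914 (the turbulent correlation is not needed).
Darcy-Weisbach: ΔP = f(L/D)(ρV²/2) = 0.06914·(34.3/0.0134)·(853·0.5474²/2) = 0.06914·2560·127.8 = 2.262e+04 Pa.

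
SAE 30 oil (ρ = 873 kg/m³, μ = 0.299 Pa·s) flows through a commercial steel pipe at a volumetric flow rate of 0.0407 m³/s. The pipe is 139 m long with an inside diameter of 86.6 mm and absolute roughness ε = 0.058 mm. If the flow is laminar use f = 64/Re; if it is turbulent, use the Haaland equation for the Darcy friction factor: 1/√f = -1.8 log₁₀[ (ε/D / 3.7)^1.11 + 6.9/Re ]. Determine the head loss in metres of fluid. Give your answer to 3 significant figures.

Cross-sectional area A = πD²/4 = π(0.0866)²/4 = 0.00589 m²; mean velocity V = Q/A = 0.0407/0.00589 = 6.91 m/s.
Reynolds number Re = ρVD/μ = 873 · 6.91 · 0.0866 / 0.299 = 1747.
Re < 2300 → laminar flow, so f = 64/Re = 64/1747 = 0.03663 (the turbulent correlation is not needed).
Darcy-Weisbach: ΔP = f(L/D)(ρV²/2) = 0.03663·(139/0.0866)·(873·6.91²/2) = 0.03663·1605·2.084e+04 = 1.225e+06 Pa.
Head loss h_f = ΔP/(ρg) = 1.225e+06/(873·9.81) = 143 m.

h_f ≈ 143 m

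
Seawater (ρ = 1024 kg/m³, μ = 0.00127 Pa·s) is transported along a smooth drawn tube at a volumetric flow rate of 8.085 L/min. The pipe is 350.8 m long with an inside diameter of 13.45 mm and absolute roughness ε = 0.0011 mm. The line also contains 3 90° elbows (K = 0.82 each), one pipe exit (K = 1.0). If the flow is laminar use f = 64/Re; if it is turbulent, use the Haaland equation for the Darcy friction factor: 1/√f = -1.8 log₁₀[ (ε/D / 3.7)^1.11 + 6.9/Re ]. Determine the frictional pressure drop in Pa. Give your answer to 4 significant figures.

ΔP ≈ 370700 Pa

Q = 8.085 L/min = 8.085/60000 = 0.0001348 m³/s.
Cross-sectional area A = πD²/4 = π(0.01345)²/4 = 0.0001421 m²; mean velocity V = Q/A = 0.0001348/0.0001421 = 0.9484 m/s.
Reynolds number Re = ρVD/μ = 1024 · 0.9484 · 0.01345 / 0.00127 = 1.029e+04.
Re > 4000 → turbulent. Relative roughness ε/D = 1.1e-06/0.01345 = 8.18e-05. Haaland: 1/√f = -1.8 log₁₀[(8.18e-05/3.7)^1.11 + 6.9/1.029e+04] = -1.8 log₁₀[6.8e-06 + 0.000671] = 5.704, so f = 0.03073.
Total minor-loss coefficient ΣK = 3·0.82 + 1·1 = 3.46.
ΔP = [f·L/D + ΣK]·(ρV²/2) = [0.03073·350.8/0.01345 + 3.46]·(1024·0.9484²/2) = [801.6 + 3.46]·460.5 = 3.707e+05 Pa.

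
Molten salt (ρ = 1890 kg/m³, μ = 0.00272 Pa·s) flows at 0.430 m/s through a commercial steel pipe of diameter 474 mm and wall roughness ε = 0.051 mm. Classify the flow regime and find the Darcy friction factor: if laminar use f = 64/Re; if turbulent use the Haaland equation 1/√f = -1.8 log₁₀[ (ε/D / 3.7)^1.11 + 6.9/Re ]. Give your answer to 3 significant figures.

f ≈ 0.0172

Re = ρVD/μ = 1890·0.43·0.474/0.00272 = 1.416e+05.
Re > 4000 → turbulent. ε/D = 5.1e-05/0.474 = 0.000108; Haaland: 1/√f = -1.8 log₁₀[9.22e-06 + 4.87e-05] = 7.627, so f = 0.01719.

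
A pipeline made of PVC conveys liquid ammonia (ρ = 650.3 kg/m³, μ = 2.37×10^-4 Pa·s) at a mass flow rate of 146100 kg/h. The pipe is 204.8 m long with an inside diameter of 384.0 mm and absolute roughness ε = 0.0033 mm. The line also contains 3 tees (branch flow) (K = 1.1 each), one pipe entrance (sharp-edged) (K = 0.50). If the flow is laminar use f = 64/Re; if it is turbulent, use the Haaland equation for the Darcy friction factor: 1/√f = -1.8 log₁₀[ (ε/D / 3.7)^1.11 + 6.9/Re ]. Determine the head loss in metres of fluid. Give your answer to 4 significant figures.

ṁ = 146100 kg/h = 146100/3600 = 40.58 kg/s.
A = πD²/4 = π(0.384)²/4 = 0.1158 m²; mean velocity V = ṁ/(ρA) = 40.58/(650.3 · 0.1158) = 0.5389 m/s.
Reynolds number Re = ρVD/μ = 650.3 · 0.5389 · 0.384 / 0.000237 = 5.678e+05.
Re > 4000 → turbulent. Relative roughness ε/D = 3.3e-06/0.384 = 8.59e-06. Haaland: 1/√f = -1.8 log₁₀[(8.59e-06/3.7)^1.11 + 6.9/5.678e+05] = -1.8 log₁₀[5.57e-07 + 1.22e-05] = 8.813, so f = 0.01288.
Total minor-loss coefficient ΣK = 3·1.1 + 1·0.5 = 3.8.
ΔP = [f·L/D + ΣK]·(ρV²/2) = [0.01288·204.8/0.384 + 3.8]·(650.3·0.5389²/2) = [6.867 + 3.8]·94.42 = 1007 Pa.
Head loss h_f = ΔP/(ρg) = 1007/(650.3·9.81) = 0.1579 m.

h_f ≈ 0.1579 m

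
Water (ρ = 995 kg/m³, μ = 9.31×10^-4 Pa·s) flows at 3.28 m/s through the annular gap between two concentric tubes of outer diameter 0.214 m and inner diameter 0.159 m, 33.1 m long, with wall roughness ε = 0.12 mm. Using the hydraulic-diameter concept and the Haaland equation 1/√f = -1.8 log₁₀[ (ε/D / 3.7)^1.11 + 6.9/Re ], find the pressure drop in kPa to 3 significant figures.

ΔP ≈ 79.8 kPa

Hydraulic diameter D_h = 4A/P = D_o - D_i = 0.214 - 0.159 = 0.055 m.
Re = ρVD_h/μ = 995·3.28·0.055/0.000931 = 1.928e+05.
ε/D_h = 0.00012/0.055 = 0.00218; Haaland gives 1/√f = -1.8 log₁₀[0.00026+3.58e-05] = 6.352, so f = 0.02479.
ΔP = f(L/D_h)(ρV²/2) = 0.02479·33.1/0.055·5352 = 7.984e+04 Pa.
ΔP = 79.8 kPa.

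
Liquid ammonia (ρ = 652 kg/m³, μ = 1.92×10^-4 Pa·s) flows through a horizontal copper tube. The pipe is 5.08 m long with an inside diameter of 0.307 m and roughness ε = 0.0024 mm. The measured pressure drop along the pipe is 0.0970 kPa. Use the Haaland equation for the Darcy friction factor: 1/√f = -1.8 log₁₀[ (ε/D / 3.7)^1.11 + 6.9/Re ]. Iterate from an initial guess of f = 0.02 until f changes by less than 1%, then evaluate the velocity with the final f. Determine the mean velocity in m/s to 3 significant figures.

Rearranging Darcy-Weisbach: V = √(2·ΔP·D/(f·L·ρ)). With ε/D = 2.4e-06/0.307 = 7.82e-06, iterate starting from f = 0.02:
  f = 0.02 → V = √(2·97·0.307/(0.02·5.08·652)) = 0.9482 m/s; Re = ρVD/μ = 9.885e+05; f → 0.01175
  f = 0.01175 → V = 1.237 m/s; Re = 1.29e+06; f → 0.01127
  f = 0.01127 → V = 1.263 m/s; Re = 1.317e+06; f → 0.01124
Converged (Δf/f < 1%). With the final f = 0.01124: V = √(2·97·0.307/(0.01124·5.08·652)) = 1.265 m/s.

V ≈ 1.27 m/s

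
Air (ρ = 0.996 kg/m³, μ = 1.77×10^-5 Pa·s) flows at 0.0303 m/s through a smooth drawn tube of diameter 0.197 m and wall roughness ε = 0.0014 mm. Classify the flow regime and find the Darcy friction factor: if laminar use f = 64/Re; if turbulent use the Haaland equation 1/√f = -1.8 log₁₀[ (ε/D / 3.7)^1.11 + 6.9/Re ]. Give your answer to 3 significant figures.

Re = ρVD/μ = 0.996·0.0303·0.197/1.77e-05 = 335.9.
Re < 2300 → laminar, so f = 64/Re = 0.1905 (roughness is irrelevant in laminar flow).

f ≈ 0.191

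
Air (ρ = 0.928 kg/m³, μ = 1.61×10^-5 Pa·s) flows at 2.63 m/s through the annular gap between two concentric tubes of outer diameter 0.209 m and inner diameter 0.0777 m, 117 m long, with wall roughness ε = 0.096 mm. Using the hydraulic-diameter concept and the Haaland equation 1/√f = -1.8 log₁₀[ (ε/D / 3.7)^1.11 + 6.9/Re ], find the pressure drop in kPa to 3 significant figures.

ΔP ≈ 0.0776 kPa

Hydraulic diameter D_h = 4A/P = D_o - D_i = 0.209 - 0.0777 = 0.1313 m.
Re = ρVD_h/μ = 0.928·2.63·0.1313/1.61e-05 = 1.99e+04.
ε/D_h = 9.6e-05/0.1313 = 0.000731; Haaland gives 1/√f = -1.8 log₁₀[7.73e-05+0.000347] = 6.071, so f = 0.02713.
ΔP = f(L/D_h)(ρV²/2) = 0.02713·117/0.1313·3.209 = 77.6 Pa.
ΔP = 0.0776 kPa.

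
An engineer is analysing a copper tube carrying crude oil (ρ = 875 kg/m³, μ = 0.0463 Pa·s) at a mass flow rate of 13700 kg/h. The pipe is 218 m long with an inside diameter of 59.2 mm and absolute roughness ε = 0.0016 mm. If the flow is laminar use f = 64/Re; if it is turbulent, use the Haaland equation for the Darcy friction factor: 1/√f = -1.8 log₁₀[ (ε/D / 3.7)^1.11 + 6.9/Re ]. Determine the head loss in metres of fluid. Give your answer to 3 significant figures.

ṁ = 13700 kg/h = 13700/3600 = 3.806 kg/s.
A = πD²/4 = π(0.0592)²/4 = 0.002753 m²; mean velocity V = ṁ/(ρA) = 3.806/(875 · 0.002753) = 1.58 m/s.
Reynolds number Re = ρVD/μ = 875 · 1.58 · 0.0592 / 0.0463 = 1768.
Re < 2300 → laminar flow, so f = 64/Re = 64/1768 = 0.0362 (the turbulent correlation is not needed).
Darcy-Weisbach: ΔP = f(L/D)(ρV²/2) = 0.0362·(218/0.0592)·(875·1.58²/2) = 0.0362·3682·1092 = 1.456e+05 Pa.
Head loss h_f = ΔP/(ρg) = 1.456e+05/(875·9.81) = 17.0 m.

h_f ≈ 17.0 m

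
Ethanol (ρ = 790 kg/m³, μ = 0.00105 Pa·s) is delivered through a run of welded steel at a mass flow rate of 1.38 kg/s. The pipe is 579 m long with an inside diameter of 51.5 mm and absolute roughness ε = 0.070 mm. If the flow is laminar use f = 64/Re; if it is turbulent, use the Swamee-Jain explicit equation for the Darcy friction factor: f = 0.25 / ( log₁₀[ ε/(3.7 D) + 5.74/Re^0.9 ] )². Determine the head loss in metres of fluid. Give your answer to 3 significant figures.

A = πD²/4 = π(0.0515)²/4 = 0.002083 m²; mean velocity V = ṁ/(ρA) = 1.38/(790 · 0.002083) = 0.8386 m/s.
Reynolds number Re = ρVD/μ = 790 · 0.8386 · 0.0515 / 0.00105 = 3.249e+04.
Re > 4000 → turbulent. Relative roughness ε/D = 7e-05/0.0515 = 0.00136. Swamee-Jain: f = 0.25/(log₁₀[0.00136/3.7 + 5.74/3.249e+04^0.9])² = 0.25/(log₁₀[0.000367 + 0.000499])² = 0.25/(-3.062)² = 0.02666.
Darcy-Weisbach: ΔP = f(L/D)(ρV²/2) = 0.02666·(579/0.0515)·(790·0.8386²/2) = 0.02666·1.124e+04·277.8 = 8.326e+04 Pa.
Head loss h_f = ΔP/(ρg) = 8.326e+04/(790·9.81) = 10.7 m.

h_f ≈ 10.7 m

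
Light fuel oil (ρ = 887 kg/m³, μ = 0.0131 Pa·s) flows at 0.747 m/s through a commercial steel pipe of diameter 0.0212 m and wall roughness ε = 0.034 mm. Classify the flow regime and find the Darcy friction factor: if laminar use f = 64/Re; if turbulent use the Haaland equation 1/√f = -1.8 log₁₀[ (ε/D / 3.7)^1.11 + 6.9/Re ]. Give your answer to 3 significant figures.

Re = ρVD/μ = 887·0.747·0.0212/0.0131 = 1072.
Re < 2300 → laminar, so f = 64/Re = 0.05969 (roughness is irrelevant in laminar flow).

f ≈ 0.0597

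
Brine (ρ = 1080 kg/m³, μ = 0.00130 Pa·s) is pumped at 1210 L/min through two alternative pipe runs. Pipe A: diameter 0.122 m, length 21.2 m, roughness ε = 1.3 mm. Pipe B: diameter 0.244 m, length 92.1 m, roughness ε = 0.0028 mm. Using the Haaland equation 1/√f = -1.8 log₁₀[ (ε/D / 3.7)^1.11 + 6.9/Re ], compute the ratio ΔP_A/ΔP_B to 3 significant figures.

Pipe A: V = Q/A = 0.02017/0.01169 = 1.725 m/s; Re = 1.748e+05; ε/D = 0.0107; Haaland → f = 0.03912; ΔP_A = f(L/D)(ρV²/2) = 1.092e+04 Pa.
Pipe B: V = Q/A = 0.02017/0.04676 = 0.4313 m/s; Re = 8.742e+04; ε/D = 1.15e-05; Haaland → f = 0.01837; ΔP_B = f(L/D)(ρV²/2) = 696.6 Pa.
ΔP_A/ΔP_B = 1.092e+04/696.6 = 15.7.

ΔP_A/ΔP_B ≈ 15.7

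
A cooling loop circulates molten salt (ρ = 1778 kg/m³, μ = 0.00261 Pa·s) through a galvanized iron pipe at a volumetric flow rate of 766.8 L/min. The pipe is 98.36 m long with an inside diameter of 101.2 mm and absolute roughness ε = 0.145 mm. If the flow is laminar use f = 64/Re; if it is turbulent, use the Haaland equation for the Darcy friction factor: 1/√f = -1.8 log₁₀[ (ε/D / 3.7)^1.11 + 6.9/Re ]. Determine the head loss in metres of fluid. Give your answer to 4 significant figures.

Q = 766.8 L/min = 766.8/60000 = 0.01278 m³/s.
Cross-sectional area A = πD²/4 = π(0.1012)²/4 = 0.008044 m²; mean velocity V = Q/A = 0.01278/0.008044 = 1.589 m/s.
Reynolds number Re = ρVD/μ = 1778 · 1.589 · 0.1012 / 0.00261 = 1.095e+05.
Re > 4000 → turbulent. Relative roughness ε/D = 0.000145/0.1012 = 0.00143. Haaland: 1/√f = -1.8 log₁₀[(0.00143/3.7)^1.11 + 6.9/1.095e+05] = -1.8 log₁₀[0.000163 + 6.3e-05] = 6.562, so f = 0.02322.
Darcy-Weisbach: ΔP = f(L/D)(ρV²/2) = 0.02322·(98.36/0.1012)·(1778·1.589²/2) = 0.02322·971.9·2244 = 5.066e+04 Pa.
Head loss h_f = ΔP/(ρg) = 5.066e+04/(1778·9.81) = 2.904 m.

h_f ≈ 2.904 m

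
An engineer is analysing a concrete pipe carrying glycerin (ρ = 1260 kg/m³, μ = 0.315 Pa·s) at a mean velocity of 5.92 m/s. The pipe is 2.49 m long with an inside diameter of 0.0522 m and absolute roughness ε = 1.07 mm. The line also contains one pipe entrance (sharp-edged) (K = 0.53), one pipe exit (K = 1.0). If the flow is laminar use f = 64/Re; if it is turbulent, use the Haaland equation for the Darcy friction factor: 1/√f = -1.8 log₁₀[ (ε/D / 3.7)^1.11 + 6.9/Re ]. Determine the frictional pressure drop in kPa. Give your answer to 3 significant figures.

ΔP ≈ 88.3 kPa

Reynolds number Re = ρVD/μ = 1260 · 5.92 · 0.0522 / 0.315 = 1236.
Re < 2300 → laminar flow, so f = 64/Re = 64/1236 = 0.05178 (the turbulent correlation is not needed).
Total minor-loss coefficient ΣK = 1·0.53 + 1·1 = 1.53.
ΔP = [f·L/D + ΣK]·(ρV²/2) = [0.05178·2.49/0.0522 + 1.53]·(1260·5.92²/2) = [2.47 + 1.53]·2.208e+04 = 8.831e+04 Pa.
ΔP = 8.831e+04 Pa = 88.3 kPa.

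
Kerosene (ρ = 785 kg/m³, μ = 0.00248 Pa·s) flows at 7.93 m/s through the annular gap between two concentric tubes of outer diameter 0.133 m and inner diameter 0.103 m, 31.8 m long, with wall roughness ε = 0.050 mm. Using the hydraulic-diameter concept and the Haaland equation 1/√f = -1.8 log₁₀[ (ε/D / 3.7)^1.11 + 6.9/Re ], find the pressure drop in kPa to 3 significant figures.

ΔP ≈ 642 kPa

Hydraulic diameter D_h = 4A/P = D_o - D_i = 0.133 - 0.103 = 0.03 m.
Re = ρVD_h/μ = 785·7.93·0.03/0.00248 = 7.53e+04.
ε/D_h = 5e-05/0.03 = 0.00167; Haaland gives 1/√f = -1.8 log₁₀[0.000193+9.16e-05] = 6.382, so f = 0.02455.
ΔP = f(L/D_h)(ρV²/2) = 0.02455·31.8/0.03·2.468e+04 = 6.423e+05 Pa.
ΔP = 642 kPa.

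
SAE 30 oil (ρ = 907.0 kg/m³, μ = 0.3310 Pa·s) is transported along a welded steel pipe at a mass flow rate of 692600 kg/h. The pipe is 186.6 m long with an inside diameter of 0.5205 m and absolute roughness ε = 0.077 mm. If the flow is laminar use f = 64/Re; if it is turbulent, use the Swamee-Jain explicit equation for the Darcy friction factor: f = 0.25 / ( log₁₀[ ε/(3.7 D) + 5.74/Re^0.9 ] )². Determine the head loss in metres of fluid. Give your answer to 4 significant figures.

ṁ = 692600 kg/h = 692600/3600 = 192.4 kg/s.
A = πD²/4 = π(0.5205)²/4 = 0.2128 m²; mean velocity V = ṁ/(ρA) = 192.4/(907 · 0.2128) = 0.9969 m/s.
Reynolds number Re = ρVD/μ = 907 · 0.9969 · 0.5205 / 0.331 = 1422.
Re < 2300 → laminar flow, so f = 64/Re = 64/1422 = 0.04501 (the turbulent correlation is not needed).
Darcy-Weisbach: ΔP = f(L/D)(ρV²/2) = 0.04501·(186.6/0.5205)·(907·0.9969²/2) = 0.04501·358.5·450.7 = 7273 Pa.
Head loss h_f = ΔP/(ρg) = 7273/(907·9.81) = 0.8174 m.

h_f ≈ 0.8174 m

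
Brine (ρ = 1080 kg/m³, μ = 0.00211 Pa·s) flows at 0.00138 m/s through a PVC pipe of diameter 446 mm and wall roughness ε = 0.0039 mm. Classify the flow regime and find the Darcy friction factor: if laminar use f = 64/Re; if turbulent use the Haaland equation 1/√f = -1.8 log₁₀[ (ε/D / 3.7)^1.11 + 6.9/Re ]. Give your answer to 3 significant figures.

Re = ρVD/μ = 1080·0.00138·0.446/0.00211 = 315.
Re < 2300 → laminar, so f = 64/Re = 0.2032 (roughness is irrelevant in laminar flow).

f ≈ 0.203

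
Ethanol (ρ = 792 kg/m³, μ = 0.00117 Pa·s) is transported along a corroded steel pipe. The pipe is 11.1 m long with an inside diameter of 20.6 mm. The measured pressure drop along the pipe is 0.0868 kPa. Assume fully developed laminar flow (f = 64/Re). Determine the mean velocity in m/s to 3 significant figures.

For laminar flow, f = 64/Re with Re = ρVD/μ, so Darcy-Weisbach reduces to ΔP = 32μLV/D². Solving for V: V = ΔP·D²/(32μL) = 86.8·(0.0206)²/(32·0.00117·11.1) = 0.08863 m/s.
Check: Re = ρVD/μ = 792·0.08863·0.0206/0.00117 = 1236 < 2300, so the laminar assumption holds.

V ≈ 0.0886 m/s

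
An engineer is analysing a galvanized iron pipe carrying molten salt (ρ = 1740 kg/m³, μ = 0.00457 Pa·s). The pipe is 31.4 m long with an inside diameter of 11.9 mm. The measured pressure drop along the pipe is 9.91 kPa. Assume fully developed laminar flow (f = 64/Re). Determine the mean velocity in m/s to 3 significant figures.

V ≈ 0.306 m/s

For laminar flow, f = 64/Re with Re = ρVD/μ, so Darcy-Weisbach reduces to ΔP = 32μLV/D². Solving for V: V = ΔP·D²/(32μL) = 9910·(0.0119)²/(32·0.00457·31.4) = 0.3056 m/s.
Check: Re = ρVD/μ = 1740·0.3056·0.0119/0.00457 = 1385 < 2300, so the laminar assumption holds.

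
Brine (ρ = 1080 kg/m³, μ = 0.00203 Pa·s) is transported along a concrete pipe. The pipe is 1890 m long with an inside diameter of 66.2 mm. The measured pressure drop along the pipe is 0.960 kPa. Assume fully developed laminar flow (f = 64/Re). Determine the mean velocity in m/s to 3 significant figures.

V ≈ 0.0343 m/s

For laminar flow, f = 64/Re with Re = ρVD/μ, so Darcy-Weisbach reduces to ΔP = 32μLV/D². Solving for V: V = ΔP·D²/(32μL) = 960·(0.0662)²/(32·0.00203·1890) = 0.03427 m/s.
Check: Re = ρVD/μ = 1080·0.03427·0.0662/0.00203 = 1207 < 2300, so the laminar assumption holds.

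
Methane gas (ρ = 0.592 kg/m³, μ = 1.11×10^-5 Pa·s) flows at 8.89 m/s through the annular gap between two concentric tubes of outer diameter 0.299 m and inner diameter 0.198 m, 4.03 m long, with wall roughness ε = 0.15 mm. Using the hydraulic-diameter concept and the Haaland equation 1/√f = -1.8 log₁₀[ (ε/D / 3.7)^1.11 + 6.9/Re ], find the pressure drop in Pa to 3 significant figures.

ΔP ≈ 23.5 Pa

Hydraulic diameter D_h = 4A/P = D_o - D_i = 0.299 - 0.198 = 0.101 m.
Re = ρVD_h/μ = 0.592·8.89·0.101/1.11e-05 = 4.789e+04.
ε/D_h = 0.00015/0.101 = 0.00149; Haaland gives 1/√f = -1.8 log₁₀[0.00017+0.000144] = 6.306, so f = 0.02515.
ΔP = f(L/D_h)(ρV²/2) = 0.02515·4.03/0.101·23.39 = 23.47 Pa.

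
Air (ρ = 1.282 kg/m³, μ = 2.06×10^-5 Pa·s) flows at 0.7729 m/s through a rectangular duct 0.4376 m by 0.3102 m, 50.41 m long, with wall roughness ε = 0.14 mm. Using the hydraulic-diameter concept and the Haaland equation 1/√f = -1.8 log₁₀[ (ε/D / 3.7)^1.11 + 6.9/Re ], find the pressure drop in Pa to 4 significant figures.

Hydraulic diameter D_h = 4A/P = 4·(0.4376·0.3102)/(2·(0.4376+0.3102)) = 0.543/1.496 = 0.363 m.
Re = ρVD_h/μ = 1.282·0.7729·0.363/2.06e-05 = 1.746e+04.
ε/D_h = 0.00014/0.363 = 0.000386; Haaland gives 1/√f = -1.8 log₁₀[3.8e-05+0.000395] = 6.054, so f = 0.02728.
ΔP = f(L/D_h)(ρV²/2) = 0.02728·50.41/0.363·0.3829 = 1.451 Pa.

ΔP ≈ 1.451 Pa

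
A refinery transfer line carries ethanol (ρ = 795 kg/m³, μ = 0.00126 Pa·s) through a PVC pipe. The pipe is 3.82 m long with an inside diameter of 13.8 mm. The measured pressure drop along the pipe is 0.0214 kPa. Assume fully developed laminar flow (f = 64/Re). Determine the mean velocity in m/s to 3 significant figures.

For laminar flow, f = 64/Re with Re = ρVD/μ, so Darcy-Weisbach reduces to ΔP = 32μLV/D². Solving for V: V = ΔP·D²/(32μL) = 21.4·(0.0138)²/(32·0.00126·3.82) = 0.02646 m/s.
Check: Re = ρVD/μ = 795·0.02646·0.0138/0.00126 = 230.4 < 2300, so the laminar assumption holds.

V ≈ 0.0265 m/s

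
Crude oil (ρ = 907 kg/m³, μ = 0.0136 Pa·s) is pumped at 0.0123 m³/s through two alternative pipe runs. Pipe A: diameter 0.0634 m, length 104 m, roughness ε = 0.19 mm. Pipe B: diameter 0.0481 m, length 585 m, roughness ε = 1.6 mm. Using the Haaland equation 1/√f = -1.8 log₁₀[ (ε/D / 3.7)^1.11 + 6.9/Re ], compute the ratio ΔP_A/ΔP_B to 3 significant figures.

Pipe A: V = Q/A = 0.0123/0.003157 = 3.896 m/s; Re = 1.647e+04; ε/D = 0.003; Haaland → f = 0.03206; ΔP_A = f(L/D)(ρV²/2) = 3.62e+05 Pa.
Pipe B: V = Q/A = 0.0123/0.001817 = 6.769 m/s; Re = 2.171e+04; ε/D = 0.0333; Haaland → f = 0.06117; ΔP_B = f(L/D)(ρV²/2) = 1.546e+07 Pa.
ΔP_A/ΔP_B = 3.62e+05/1.546e+07 = 0.0234.

ΔP_A/ΔP_B ≈ 0.0234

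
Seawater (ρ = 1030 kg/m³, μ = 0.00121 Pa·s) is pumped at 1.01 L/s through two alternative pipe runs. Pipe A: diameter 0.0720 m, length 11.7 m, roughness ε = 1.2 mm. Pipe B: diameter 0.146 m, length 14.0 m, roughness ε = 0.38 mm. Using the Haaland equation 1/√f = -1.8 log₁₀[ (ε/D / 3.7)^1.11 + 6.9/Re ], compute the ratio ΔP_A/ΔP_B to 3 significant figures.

ΔP_A/ΔP_B ≈ 37.8

Pipe A: V = Q/A = 0.00101/0.004072 = 0.2481 m/s; Re = 1.52e+04; ε/D = 0.0167; Haaland → f = 0.04816; ΔP_A = f(L/D)(ρV²/2) = 248 Pa.
Pipe B: V = Q/A = 0.00101/0.01674 = 0.06033 m/s; Re = 7498; ε/D = 0.0026; Haaland → f = 0.03651; ΔP_B = f(L/D)(ρV²/2) = 6.561 Pa.
ΔP_A/ΔP_B = 248/6.561 = 37.8.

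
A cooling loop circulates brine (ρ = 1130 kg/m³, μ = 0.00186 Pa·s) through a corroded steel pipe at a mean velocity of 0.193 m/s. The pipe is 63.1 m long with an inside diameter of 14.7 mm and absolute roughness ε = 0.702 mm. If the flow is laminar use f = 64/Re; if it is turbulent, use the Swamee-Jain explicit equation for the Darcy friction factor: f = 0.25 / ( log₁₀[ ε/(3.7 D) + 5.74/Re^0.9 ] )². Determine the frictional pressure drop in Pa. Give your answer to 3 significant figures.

Reynolds number Re = ρVD/μ = 1130 · 0.193 · 0.0147 / 0.00186 = 1724.
Re < 2300 → laminar flow, so f = 64/Re = 64/1724 = 0.03713 (the turbulent correlation is not needed).
Darcy-Weisbach: ΔP = f(L/D)(ρV²/2) = 0.03713·(63.1/0.0147)·(1130·0.193²/2) = 0.03713·4293·21.05 = 3354 Pa.

ΔP ≈ 3350 Pa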